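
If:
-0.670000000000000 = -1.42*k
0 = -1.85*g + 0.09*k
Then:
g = 0.02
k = 0.47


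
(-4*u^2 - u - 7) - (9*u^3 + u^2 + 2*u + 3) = -9*u^3 - 5*u^2 - 3*u - 10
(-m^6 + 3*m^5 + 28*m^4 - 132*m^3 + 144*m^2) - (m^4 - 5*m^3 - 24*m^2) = -m^6 + 3*m^5 + 27*m^4 - 127*m^3 + 168*m^2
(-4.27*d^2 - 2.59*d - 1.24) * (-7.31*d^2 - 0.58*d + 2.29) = 31.2137*d^4 + 21.4095*d^3 + 0.7883*d^2 - 5.2119*d - 2.8396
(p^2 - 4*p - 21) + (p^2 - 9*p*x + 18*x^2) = 2*p^2 - 9*p*x - 4*p + 18*x^2 - 21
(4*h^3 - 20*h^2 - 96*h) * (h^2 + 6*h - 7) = 4*h^5 + 4*h^4 - 244*h^3 - 436*h^2 + 672*h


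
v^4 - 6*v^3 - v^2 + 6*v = v*(v - 6)*(v - 1)*(v + 1)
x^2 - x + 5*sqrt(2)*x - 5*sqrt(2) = (x - 1)*(x + 5*sqrt(2))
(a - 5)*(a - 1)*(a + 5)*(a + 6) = a^4 + 5*a^3 - 31*a^2 - 125*a + 150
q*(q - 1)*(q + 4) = q^3 + 3*q^2 - 4*q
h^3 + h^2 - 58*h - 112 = (h - 8)*(h + 2)*(h + 7)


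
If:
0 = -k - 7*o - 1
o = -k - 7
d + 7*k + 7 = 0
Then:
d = 49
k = -8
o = 1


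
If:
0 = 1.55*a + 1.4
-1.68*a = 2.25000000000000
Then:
No Solution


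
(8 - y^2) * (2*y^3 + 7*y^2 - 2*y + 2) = -2*y^5 - 7*y^4 + 18*y^3 + 54*y^2 - 16*y + 16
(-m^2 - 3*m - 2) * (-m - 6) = m^3 + 9*m^2 + 20*m + 12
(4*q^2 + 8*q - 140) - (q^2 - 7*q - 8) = 3*q^2 + 15*q - 132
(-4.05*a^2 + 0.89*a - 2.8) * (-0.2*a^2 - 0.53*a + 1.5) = 0.81*a^4 + 1.9685*a^3 - 5.9867*a^2 + 2.819*a - 4.2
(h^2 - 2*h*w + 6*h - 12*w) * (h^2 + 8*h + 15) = h^4 - 2*h^3*w + 14*h^3 - 28*h^2*w + 63*h^2 - 126*h*w + 90*h - 180*w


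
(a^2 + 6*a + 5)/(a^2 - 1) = (a + 5)/(a - 1)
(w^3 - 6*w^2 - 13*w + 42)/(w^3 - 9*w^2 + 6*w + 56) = (w^2 + w - 6)/(w^2 - 2*w - 8)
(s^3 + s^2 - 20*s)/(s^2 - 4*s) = s + 5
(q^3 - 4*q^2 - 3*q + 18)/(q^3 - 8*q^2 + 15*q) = (q^2 - q - 6)/(q*(q - 5))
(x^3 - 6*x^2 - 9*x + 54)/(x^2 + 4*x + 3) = (x^2 - 9*x + 18)/(x + 1)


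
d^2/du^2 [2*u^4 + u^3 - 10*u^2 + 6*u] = 24*u^2 + 6*u - 20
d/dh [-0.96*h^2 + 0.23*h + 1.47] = 0.23 - 1.92*h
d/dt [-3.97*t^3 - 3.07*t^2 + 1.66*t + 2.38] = -11.91*t^2 - 6.14*t + 1.66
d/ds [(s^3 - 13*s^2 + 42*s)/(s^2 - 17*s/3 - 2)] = 3*(3*s^2 + 2*s - 7)/(9*s^2 + 6*s + 1)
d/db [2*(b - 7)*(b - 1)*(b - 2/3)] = 6*b^2 - 104*b/3 + 74/3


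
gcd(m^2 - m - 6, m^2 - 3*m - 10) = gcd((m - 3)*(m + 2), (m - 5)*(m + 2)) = m + 2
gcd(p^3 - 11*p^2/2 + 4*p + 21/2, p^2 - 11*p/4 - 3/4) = p - 3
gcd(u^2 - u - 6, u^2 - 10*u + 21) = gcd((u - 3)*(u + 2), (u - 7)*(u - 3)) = u - 3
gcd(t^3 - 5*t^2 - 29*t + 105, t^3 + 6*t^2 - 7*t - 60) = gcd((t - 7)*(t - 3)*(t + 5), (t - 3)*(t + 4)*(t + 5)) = t^2 + 2*t - 15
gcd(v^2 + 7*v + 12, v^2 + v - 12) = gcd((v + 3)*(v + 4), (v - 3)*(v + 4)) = v + 4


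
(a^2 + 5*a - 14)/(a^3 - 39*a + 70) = 1/(a - 5)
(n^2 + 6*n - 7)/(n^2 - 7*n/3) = 3*(n^2 + 6*n - 7)/(n*(3*n - 7))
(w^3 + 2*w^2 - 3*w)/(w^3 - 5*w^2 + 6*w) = (w^2 + 2*w - 3)/(w^2 - 5*w + 6)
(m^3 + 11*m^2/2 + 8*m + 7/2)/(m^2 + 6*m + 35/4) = 2*(m^2 + 2*m + 1)/(2*m + 5)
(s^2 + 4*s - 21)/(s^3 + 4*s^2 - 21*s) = 1/s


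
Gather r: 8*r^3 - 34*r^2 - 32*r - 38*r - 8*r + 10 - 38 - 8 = 8*r^3 - 34*r^2 - 78*r - 36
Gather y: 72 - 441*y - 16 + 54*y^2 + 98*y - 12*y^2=42*y^2 - 343*y + 56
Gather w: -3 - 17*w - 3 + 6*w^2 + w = 6*w^2 - 16*w - 6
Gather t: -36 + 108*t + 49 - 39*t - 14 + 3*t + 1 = 72*t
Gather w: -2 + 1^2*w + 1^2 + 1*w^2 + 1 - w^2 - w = 0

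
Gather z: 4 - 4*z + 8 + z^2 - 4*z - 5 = z^2 - 8*z + 7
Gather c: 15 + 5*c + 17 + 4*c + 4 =9*c + 36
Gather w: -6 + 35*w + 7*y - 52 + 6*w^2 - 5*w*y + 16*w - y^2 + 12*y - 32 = 6*w^2 + w*(51 - 5*y) - y^2 + 19*y - 90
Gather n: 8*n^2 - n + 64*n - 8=8*n^2 + 63*n - 8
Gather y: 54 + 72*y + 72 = 72*y + 126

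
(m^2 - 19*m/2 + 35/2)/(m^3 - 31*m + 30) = (2*m^2 - 19*m + 35)/(2*(m^3 - 31*m + 30))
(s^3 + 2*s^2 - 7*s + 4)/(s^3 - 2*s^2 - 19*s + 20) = (s - 1)/(s - 5)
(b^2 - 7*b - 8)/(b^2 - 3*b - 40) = (b + 1)/(b + 5)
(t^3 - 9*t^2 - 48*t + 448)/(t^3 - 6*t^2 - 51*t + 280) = (t - 8)/(t - 5)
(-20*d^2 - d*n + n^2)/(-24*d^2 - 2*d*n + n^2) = (5*d - n)/(6*d - n)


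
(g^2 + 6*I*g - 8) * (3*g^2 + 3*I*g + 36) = 3*g^4 + 21*I*g^3 - 6*g^2 + 192*I*g - 288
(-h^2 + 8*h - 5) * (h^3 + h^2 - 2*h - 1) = -h^5 + 7*h^4 + 5*h^3 - 20*h^2 + 2*h + 5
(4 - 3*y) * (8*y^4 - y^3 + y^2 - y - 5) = -24*y^5 + 35*y^4 - 7*y^3 + 7*y^2 + 11*y - 20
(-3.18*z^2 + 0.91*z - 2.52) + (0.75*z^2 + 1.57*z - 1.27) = -2.43*z^2 + 2.48*z - 3.79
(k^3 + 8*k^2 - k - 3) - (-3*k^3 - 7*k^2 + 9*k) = 4*k^3 + 15*k^2 - 10*k - 3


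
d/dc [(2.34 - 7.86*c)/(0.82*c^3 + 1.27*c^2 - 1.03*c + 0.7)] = (12.8904*c^3 + 4.2258*c^2 - 5.9436*c - 3.0918)/(0.6724*c^6 + 2.0828*c^5 - 0.0763*c^4 - 1.4682*c^3 + 2.8389*c^2 - 1.442*c + 0.49)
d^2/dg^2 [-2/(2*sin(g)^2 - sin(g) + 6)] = 2*(16*sin(g)^4 - 6*sin(g)^3 - 71*sin(g)^2 + 18*sin(g) + 22)/(-sin(g) - cos(2*g) + 7)^3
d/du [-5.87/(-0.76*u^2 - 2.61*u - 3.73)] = (-8.9224*u - 15.3207)/(0.76*u^2 + 2.61*u + 3.73)^2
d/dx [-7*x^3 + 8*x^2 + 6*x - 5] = -21*x^2 + 16*x + 6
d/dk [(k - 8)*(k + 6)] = 2*k - 2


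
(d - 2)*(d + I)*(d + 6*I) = d^3 - 2*d^2 + 7*I*d^2 - 6*d - 14*I*d + 12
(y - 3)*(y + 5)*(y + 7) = y^3 + 9*y^2 - y - 105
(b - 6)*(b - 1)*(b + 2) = b^3 - 5*b^2 - 8*b + 12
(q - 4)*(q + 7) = q^2 + 3*q - 28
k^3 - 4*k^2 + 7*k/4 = k*(k - 7/2)*(k - 1/2)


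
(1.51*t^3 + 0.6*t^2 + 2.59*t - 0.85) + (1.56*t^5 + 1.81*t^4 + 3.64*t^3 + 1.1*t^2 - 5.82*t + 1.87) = 1.56*t^5 + 1.81*t^4 + 5.15*t^3 + 1.7*t^2 - 3.23*t + 1.02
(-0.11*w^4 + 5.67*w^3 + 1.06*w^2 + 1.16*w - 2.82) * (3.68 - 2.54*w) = 0.2794*w^5 - 14.8066*w^4 + 18.1732*w^3 + 0.954400000000001*w^2 + 11.4316*w - 10.3776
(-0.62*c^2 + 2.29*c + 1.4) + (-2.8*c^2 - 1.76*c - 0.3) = -3.42*c^2 + 0.53*c + 1.1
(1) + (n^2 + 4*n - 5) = n^2 + 4*n - 4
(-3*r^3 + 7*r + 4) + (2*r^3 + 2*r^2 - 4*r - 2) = -r^3 + 2*r^2 + 3*r + 2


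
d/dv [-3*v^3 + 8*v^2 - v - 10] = -9*v^2 + 16*v - 1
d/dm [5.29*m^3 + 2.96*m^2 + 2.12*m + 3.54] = 15.87*m^2 + 5.92*m + 2.12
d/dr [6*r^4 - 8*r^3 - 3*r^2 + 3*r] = 24*r^3 - 24*r^2 - 6*r + 3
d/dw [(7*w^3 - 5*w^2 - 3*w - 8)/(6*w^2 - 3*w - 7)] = (42*w^4 - 42*w^3 - 114*w^2 + 166*w - 3)/(36*w^4 - 36*w^3 - 75*w^2 + 42*w + 49)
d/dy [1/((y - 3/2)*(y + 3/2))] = -32*y/(16*y^4 - 72*y^2 + 81)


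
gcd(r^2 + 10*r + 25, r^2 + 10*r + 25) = r^2 + 10*r + 25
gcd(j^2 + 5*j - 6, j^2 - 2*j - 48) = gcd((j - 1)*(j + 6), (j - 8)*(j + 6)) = j + 6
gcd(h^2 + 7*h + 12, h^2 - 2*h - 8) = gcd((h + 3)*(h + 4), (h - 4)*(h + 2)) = 1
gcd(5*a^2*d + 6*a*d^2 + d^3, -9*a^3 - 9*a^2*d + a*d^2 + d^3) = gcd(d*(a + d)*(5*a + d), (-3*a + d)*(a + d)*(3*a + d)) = a + d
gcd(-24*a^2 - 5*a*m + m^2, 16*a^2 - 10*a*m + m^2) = 8*a - m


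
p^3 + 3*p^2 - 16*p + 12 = (p - 2)*(p - 1)*(p + 6)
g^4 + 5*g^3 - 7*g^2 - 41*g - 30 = (g - 3)*(g + 1)*(g + 2)*(g + 5)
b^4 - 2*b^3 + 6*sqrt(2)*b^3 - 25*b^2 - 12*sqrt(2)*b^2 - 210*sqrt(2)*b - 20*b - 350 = (b - 7)*(b + 5)*(b + sqrt(2))*(b + 5*sqrt(2))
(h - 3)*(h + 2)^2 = h^3 + h^2 - 8*h - 12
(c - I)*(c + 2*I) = c^2 + I*c + 2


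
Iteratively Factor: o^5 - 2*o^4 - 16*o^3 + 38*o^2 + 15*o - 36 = (o + 1)*(o^4 - 3*o^3 - 13*o^2 + 51*o - 36) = (o - 1)*(o + 1)*(o^3 - 2*o^2 - 15*o + 36) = (o - 3)*(o - 1)*(o + 1)*(o^2 + o - 12) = (o - 3)^2*(o - 1)*(o + 1)*(o + 4)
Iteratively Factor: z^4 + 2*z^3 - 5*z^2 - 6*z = (z)*(z^3 + 2*z^2 - 5*z - 6) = z*(z + 1)*(z^2 + z - 6) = z*(z + 1)*(z + 3)*(z - 2)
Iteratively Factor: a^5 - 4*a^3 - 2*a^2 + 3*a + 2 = (a - 1)*(a^4 + a^3 - 3*a^2 - 5*a - 2) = (a - 1)*(a + 1)*(a^3 - 3*a - 2) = (a - 1)*(a + 1)^2*(a^2 - a - 2) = (a - 2)*(a - 1)*(a + 1)^2*(a + 1)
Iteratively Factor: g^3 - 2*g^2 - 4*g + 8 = (g + 2)*(g^2 - 4*g + 4) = (g - 2)*(g + 2)*(g - 2)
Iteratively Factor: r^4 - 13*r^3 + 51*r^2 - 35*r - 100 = (r - 5)*(r^3 - 8*r^2 + 11*r + 20) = (r - 5)*(r - 4)*(r^2 - 4*r - 5) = (r - 5)^2*(r - 4)*(r + 1)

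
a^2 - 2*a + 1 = (a - 1)^2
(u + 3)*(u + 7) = u^2 + 10*u + 21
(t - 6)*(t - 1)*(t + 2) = t^3 - 5*t^2 - 8*t + 12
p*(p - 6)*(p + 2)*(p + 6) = p^4 + 2*p^3 - 36*p^2 - 72*p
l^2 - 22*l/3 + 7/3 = (l - 7)*(l - 1/3)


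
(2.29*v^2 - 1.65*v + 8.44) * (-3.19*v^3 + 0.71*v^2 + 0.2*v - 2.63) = -7.3051*v^5 + 6.8894*v^4 - 27.6371*v^3 - 0.3603*v^2 + 6.0275*v - 22.1972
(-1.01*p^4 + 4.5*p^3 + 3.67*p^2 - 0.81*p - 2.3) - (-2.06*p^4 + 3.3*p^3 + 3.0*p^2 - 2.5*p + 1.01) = 1.05*p^4 + 1.2*p^3 + 0.67*p^2 + 1.69*p - 3.31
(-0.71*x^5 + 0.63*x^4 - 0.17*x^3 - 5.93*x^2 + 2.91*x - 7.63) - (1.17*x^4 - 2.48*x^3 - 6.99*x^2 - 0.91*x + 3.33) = -0.71*x^5 - 0.54*x^4 + 2.31*x^3 + 1.06*x^2 + 3.82*x - 10.96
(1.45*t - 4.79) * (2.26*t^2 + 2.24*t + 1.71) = 3.277*t^3 - 7.5774*t^2 - 8.2501*t - 8.1909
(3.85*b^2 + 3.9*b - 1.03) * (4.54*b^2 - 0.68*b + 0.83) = 17.479*b^4 + 15.088*b^3 - 4.1327*b^2 + 3.9374*b - 0.8549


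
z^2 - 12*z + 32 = (z - 8)*(z - 4)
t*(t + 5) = t^2 + 5*t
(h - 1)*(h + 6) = h^2 + 5*h - 6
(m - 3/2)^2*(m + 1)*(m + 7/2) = m^4 + 3*m^3/2 - 31*m^2/4 - 3*m/8 + 63/8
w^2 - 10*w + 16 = (w - 8)*(w - 2)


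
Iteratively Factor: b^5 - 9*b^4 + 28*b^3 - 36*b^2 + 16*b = (b - 2)*(b^4 - 7*b^3 + 14*b^2 - 8*b) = b*(b - 2)*(b^3 - 7*b^2 + 14*b - 8) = b*(b - 2)^2*(b^2 - 5*b + 4) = b*(b - 2)^2*(b - 1)*(b - 4)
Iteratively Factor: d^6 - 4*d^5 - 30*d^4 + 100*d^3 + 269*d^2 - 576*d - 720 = (d - 4)*(d^5 - 30*d^3 - 20*d^2 + 189*d + 180) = (d - 4)*(d - 3)*(d^4 + 3*d^3 - 21*d^2 - 83*d - 60) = (d - 4)*(d - 3)*(d + 3)*(d^3 - 21*d - 20) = (d - 5)*(d - 4)*(d - 3)*(d + 3)*(d^2 + 5*d + 4) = (d - 5)*(d - 4)*(d - 3)*(d + 1)*(d + 3)*(d + 4)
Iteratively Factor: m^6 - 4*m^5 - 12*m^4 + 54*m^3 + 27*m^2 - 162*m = (m + 3)*(m^5 - 7*m^4 + 9*m^3 + 27*m^2 - 54*m) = (m + 2)*(m + 3)*(m^4 - 9*m^3 + 27*m^2 - 27*m) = (m - 3)*(m + 2)*(m + 3)*(m^3 - 6*m^2 + 9*m) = m*(m - 3)*(m + 2)*(m + 3)*(m^2 - 6*m + 9) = m*(m - 3)^2*(m + 2)*(m + 3)*(m - 3)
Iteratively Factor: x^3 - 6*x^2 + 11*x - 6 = (x - 3)*(x^2 - 3*x + 2) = (x - 3)*(x - 1)*(x - 2)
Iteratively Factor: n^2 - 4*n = (n)*(n - 4)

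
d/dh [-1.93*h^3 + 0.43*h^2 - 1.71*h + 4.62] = -5.79*h^2 + 0.86*h - 1.71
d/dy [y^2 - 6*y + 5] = 2*y - 6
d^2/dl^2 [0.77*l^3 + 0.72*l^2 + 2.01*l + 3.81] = 4.62*l + 1.44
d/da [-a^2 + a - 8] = 1 - 2*a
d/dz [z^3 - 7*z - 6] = 3*z^2 - 7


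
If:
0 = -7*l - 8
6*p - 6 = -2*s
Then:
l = -8/7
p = 1 - s/3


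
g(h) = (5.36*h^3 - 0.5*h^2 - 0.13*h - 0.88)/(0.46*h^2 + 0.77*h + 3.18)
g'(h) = (-0.92*h - 0.77)*(5.36*h^3 - 0.5*h^2 - 0.13*h - 0.88)/(0.46*h^2 + 0.77*h + 3.18)^2 + (16.08*h^2 - 1.0*h - 0.13)/(0.46*h^2 + 0.77*h + 3.18) = (2.4656*h^4 + 8.2544*h^3 + 50.8092*h^2 - 2.3704*h + 0.2642)/(0.2116*h^4 + 0.7084*h^3 + 3.5185*h^2 + 4.8972*h + 10.1124)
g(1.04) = 1.00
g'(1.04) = 3.24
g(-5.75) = -74.18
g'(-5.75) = 14.47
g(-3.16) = -32.69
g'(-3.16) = 17.55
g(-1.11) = -3.00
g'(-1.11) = 6.93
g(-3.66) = -41.37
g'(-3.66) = 17.09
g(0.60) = 0.01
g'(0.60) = 1.33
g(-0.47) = -0.51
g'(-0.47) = 1.39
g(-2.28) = -17.48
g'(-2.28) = 16.39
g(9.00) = 81.59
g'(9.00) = 11.72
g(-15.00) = -191.33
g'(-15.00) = 11.98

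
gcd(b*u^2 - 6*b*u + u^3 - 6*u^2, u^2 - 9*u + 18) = u - 6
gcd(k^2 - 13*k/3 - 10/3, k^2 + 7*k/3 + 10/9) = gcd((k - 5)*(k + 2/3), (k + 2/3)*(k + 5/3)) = k + 2/3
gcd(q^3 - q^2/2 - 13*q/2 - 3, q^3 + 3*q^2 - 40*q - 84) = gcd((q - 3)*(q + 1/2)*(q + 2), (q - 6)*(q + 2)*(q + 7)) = q + 2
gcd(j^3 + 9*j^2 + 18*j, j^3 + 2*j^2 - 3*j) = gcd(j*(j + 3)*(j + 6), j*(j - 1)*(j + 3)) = j^2 + 3*j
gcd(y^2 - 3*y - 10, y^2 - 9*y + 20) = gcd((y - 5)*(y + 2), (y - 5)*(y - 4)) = y - 5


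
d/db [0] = 0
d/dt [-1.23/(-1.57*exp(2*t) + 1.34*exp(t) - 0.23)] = (1.6482 - 3.8622*exp(t))*exp(t)/(1.57*exp(2*t) - 1.34*exp(t) + 0.23)^2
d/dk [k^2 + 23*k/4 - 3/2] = 2*k + 23/4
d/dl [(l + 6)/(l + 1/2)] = -22/(2*l + 1)^2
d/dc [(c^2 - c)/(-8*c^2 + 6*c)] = -1/(32*c^2 - 48*c + 18)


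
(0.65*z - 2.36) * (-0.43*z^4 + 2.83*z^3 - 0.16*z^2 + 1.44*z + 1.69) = -0.2795*z^5 + 2.8543*z^4 - 6.7828*z^3 + 1.3136*z^2 - 2.2999*z - 3.9884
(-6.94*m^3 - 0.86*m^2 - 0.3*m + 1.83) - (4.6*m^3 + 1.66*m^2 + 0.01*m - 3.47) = -11.54*m^3 - 2.52*m^2 - 0.31*m + 5.3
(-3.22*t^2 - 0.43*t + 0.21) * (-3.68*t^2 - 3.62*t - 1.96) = 11.8496*t^4 + 13.2388*t^3 + 7.095*t^2 + 0.0826*t - 0.4116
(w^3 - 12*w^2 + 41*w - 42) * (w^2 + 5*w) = w^5 - 7*w^4 - 19*w^3 + 163*w^2 - 210*w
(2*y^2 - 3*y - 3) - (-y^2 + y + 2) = 3*y^2 - 4*y - 5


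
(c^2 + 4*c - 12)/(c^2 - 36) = (c - 2)/(c - 6)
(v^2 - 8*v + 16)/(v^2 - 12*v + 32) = (v - 4)/(v - 8)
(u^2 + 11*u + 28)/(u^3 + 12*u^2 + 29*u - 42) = (u + 4)/(u^2 + 5*u - 6)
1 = 1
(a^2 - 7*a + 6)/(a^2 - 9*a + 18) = (a - 1)/(a - 3)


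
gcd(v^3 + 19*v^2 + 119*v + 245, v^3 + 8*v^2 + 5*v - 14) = v + 7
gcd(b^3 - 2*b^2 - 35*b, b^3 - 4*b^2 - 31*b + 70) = b^2 - 2*b - 35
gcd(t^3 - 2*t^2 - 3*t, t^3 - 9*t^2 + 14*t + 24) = t + 1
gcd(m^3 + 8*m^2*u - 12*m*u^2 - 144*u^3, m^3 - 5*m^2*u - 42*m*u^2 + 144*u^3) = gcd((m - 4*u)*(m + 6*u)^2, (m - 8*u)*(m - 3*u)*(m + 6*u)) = m + 6*u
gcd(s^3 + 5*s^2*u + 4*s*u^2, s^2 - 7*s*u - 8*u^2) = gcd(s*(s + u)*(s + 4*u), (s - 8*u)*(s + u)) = s + u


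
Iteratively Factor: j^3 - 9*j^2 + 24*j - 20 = (j - 2)*(j^2 - 7*j + 10) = (j - 2)^2*(j - 5)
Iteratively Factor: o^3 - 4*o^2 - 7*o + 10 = (o - 5)*(o^2 + o - 2) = (o - 5)*(o + 2)*(o - 1)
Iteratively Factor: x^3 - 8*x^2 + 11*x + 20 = (x + 1)*(x^2 - 9*x + 20) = (x - 5)*(x + 1)*(x - 4)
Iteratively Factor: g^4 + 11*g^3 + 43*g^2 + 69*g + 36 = (g + 3)*(g^3 + 8*g^2 + 19*g + 12) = (g + 3)^2*(g^2 + 5*g + 4) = (g + 3)^2*(g + 4)*(g + 1)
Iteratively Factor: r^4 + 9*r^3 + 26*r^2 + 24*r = (r + 4)*(r^3 + 5*r^2 + 6*r) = r*(r + 4)*(r^2 + 5*r + 6) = r*(r + 3)*(r + 4)*(r + 2)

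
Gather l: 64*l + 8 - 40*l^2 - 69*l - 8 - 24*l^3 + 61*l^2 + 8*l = -24*l^3 + 21*l^2 + 3*l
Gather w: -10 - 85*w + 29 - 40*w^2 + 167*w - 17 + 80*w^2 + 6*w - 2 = 40*w^2 + 88*w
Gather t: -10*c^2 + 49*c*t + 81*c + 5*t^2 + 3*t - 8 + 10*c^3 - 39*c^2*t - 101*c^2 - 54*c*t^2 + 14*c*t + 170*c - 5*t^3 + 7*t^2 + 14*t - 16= 10*c^3 - 111*c^2 + 251*c - 5*t^3 + t^2*(12 - 54*c) + t*(-39*c^2 + 63*c + 17) - 24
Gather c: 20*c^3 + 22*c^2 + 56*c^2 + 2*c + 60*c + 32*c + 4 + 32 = 20*c^3 + 78*c^2 + 94*c + 36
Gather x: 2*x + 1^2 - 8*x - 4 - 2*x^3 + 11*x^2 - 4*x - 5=-2*x^3 + 11*x^2 - 10*x - 8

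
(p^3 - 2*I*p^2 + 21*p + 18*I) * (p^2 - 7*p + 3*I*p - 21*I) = p^5 - 7*p^4 + I*p^4 + 27*p^3 - 7*I*p^3 - 189*p^2 + 81*I*p^2 - 54*p - 567*I*p + 378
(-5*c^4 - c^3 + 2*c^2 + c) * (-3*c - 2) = 15*c^5 + 13*c^4 - 4*c^3 - 7*c^2 - 2*c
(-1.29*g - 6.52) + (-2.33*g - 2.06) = -3.62*g - 8.58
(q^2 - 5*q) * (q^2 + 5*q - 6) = q^4 - 31*q^2 + 30*q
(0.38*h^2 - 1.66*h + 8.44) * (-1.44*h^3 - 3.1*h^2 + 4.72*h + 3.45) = -0.5472*h^5 + 1.2124*h^4 - 5.214*h^3 - 32.6882*h^2 + 34.1098*h + 29.118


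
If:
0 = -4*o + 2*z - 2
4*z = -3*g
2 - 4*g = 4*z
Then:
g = 2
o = -5/4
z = -3/2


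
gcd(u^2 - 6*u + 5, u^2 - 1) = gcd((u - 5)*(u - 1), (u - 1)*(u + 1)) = u - 1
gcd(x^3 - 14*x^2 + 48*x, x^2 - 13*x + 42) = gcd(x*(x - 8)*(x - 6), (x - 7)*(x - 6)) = x - 6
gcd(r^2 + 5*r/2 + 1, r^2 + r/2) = r + 1/2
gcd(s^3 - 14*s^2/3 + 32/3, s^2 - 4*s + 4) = s - 2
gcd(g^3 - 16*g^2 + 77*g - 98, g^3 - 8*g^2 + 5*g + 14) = g^2 - 9*g + 14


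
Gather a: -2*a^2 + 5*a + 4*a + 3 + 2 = -2*a^2 + 9*a + 5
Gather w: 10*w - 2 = 10*w - 2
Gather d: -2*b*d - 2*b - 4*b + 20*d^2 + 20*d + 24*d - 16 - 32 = -6*b + 20*d^2 + d*(44 - 2*b) - 48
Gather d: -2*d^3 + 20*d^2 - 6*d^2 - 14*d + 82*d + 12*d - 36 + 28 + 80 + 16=-2*d^3 + 14*d^2 + 80*d + 88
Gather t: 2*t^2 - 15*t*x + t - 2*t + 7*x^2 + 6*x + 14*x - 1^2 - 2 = 2*t^2 + t*(-15*x - 1) + 7*x^2 + 20*x - 3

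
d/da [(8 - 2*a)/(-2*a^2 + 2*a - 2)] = (a^2 - a - (a - 4)*(2*a - 1) + 1)/(a^2 - a + 1)^2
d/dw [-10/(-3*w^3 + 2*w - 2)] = 10*(2 - 9*w^2)/(3*w^3 - 2*w + 2)^2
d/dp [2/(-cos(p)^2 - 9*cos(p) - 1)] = -2*(2*cos(p) + 9)*sin(p)/(cos(p)^2 + 9*cos(p) + 1)^2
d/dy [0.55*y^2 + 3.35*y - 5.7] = 1.1*y + 3.35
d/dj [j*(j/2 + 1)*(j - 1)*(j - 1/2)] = 2*j^3 + 3*j^2/4 - 5*j/2 + 1/2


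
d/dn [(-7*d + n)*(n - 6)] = -7*d + 2*n - 6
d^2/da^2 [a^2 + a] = 2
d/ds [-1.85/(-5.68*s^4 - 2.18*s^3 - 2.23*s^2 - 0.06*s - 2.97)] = (-42.032*s^3 - 12.099*s^2 - 8.251*s - 0.111)/(5.68*s^4 + 2.18*s^3 + 2.23*s^2 + 0.06*s + 2.97)^2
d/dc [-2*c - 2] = -2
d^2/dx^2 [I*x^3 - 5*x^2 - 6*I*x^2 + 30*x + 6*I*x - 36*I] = 6*I*x - 10 - 12*I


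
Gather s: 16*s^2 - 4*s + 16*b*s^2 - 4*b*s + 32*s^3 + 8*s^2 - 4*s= 32*s^3 + s^2*(16*b + 24) + s*(-4*b - 8)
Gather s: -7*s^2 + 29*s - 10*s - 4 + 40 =-7*s^2 + 19*s + 36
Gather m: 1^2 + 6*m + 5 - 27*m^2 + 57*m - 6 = -27*m^2 + 63*m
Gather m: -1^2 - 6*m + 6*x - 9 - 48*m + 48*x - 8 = -54*m + 54*x - 18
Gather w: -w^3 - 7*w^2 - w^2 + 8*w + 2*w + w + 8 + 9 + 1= -w^3 - 8*w^2 + 11*w + 18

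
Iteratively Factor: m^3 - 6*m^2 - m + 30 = (m - 3)*(m^2 - 3*m - 10) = (m - 3)*(m + 2)*(m - 5)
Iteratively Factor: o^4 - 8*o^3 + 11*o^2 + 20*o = (o - 4)*(o^3 - 4*o^2 - 5*o) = (o - 5)*(o - 4)*(o^2 + o) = (o - 5)*(o - 4)*(o + 1)*(o)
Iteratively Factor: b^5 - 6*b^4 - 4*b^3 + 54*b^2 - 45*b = (b - 1)*(b^4 - 5*b^3 - 9*b^2 + 45*b) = b*(b - 1)*(b^3 - 5*b^2 - 9*b + 45) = b*(b - 3)*(b - 1)*(b^2 - 2*b - 15) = b*(b - 5)*(b - 3)*(b - 1)*(b + 3)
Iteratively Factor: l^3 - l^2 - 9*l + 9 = (l + 3)*(l^2 - 4*l + 3) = (l - 3)*(l + 3)*(l - 1)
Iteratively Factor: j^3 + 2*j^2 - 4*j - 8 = (j - 2)*(j^2 + 4*j + 4) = (j - 2)*(j + 2)*(j + 2)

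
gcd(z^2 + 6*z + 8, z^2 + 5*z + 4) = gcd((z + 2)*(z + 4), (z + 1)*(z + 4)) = z + 4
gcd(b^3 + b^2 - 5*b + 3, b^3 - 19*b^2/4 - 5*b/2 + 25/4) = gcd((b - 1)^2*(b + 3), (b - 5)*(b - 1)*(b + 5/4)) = b - 1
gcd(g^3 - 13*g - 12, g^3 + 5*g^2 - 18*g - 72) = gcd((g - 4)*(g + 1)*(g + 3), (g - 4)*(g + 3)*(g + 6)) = g^2 - g - 12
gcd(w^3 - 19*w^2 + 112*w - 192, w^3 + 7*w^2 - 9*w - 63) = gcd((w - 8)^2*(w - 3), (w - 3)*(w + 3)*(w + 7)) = w - 3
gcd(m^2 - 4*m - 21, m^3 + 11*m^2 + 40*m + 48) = m + 3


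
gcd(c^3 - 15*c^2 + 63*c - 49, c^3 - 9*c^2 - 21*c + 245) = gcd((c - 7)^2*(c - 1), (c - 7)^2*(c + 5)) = c^2 - 14*c + 49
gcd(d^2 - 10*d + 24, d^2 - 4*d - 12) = d - 6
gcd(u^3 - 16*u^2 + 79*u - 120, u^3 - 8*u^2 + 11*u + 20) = u - 5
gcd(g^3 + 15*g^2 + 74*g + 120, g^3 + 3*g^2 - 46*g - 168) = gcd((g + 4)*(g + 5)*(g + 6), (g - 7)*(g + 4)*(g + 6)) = g^2 + 10*g + 24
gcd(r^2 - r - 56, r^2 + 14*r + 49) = r + 7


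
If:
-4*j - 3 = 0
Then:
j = -3/4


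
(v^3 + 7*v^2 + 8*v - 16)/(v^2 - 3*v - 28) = (v^2 + 3*v - 4)/(v - 7)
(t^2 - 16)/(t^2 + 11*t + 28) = (t - 4)/(t + 7)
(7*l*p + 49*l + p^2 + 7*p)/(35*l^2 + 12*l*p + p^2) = (p + 7)/(5*l + p)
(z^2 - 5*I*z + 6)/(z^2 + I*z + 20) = (z^2 - 5*I*z + 6)/(z^2 + I*z + 20)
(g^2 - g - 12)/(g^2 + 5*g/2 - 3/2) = 2*(g - 4)/(2*g - 1)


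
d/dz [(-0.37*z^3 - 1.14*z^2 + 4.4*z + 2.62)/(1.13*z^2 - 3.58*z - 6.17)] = (-0.4181*z^4 + 2.6492*z^3 + 5.9579*z^2 + 8.1464*z - 17.7684)/(1.2769*z^4 - 8.0908*z^3 - 1.1278*z^2 + 44.1772*z + 38.0689)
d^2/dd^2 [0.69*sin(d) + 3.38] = -0.69*sin(d)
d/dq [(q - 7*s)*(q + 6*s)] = 2*q - s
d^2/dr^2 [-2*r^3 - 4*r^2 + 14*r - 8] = -12*r - 8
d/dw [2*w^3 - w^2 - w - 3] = 6*w^2 - 2*w - 1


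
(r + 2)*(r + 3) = r^2 + 5*r + 6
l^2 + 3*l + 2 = (l + 1)*(l + 2)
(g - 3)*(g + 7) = g^2 + 4*g - 21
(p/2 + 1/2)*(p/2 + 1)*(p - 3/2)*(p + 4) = p^4/4 + 11*p^3/8 + 7*p^2/8 - 13*p/4 - 3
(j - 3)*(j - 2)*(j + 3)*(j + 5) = j^4 + 3*j^3 - 19*j^2 - 27*j + 90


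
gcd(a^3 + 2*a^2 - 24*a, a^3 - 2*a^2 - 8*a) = a^2 - 4*a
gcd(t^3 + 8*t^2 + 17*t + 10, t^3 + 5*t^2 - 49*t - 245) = t + 5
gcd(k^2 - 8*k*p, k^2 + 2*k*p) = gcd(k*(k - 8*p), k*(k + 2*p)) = k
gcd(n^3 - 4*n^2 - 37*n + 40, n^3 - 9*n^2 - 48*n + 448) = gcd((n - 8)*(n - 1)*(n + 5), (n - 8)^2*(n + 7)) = n - 8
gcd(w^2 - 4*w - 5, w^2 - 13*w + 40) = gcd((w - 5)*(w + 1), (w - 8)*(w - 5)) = w - 5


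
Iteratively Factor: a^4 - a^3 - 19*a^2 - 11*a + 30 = (a - 1)*(a^3 - 19*a - 30) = (a - 1)*(a + 2)*(a^2 - 2*a - 15) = (a - 5)*(a - 1)*(a + 2)*(a + 3)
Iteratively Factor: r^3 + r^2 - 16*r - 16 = (r + 1)*(r^2 - 16) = (r - 4)*(r + 1)*(r + 4)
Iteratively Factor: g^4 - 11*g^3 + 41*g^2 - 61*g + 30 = (g - 3)*(g^3 - 8*g^2 + 17*g - 10) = (g - 5)*(g - 3)*(g^2 - 3*g + 2) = (g - 5)*(g - 3)*(g - 1)*(g - 2)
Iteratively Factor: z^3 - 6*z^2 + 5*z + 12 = (z + 1)*(z^2 - 7*z + 12) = (z - 4)*(z + 1)*(z - 3)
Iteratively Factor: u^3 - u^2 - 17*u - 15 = (u + 3)*(u^2 - 4*u - 5) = (u - 5)*(u + 3)*(u + 1)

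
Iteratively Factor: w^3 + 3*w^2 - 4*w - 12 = (w + 2)*(w^2 + w - 6) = (w - 2)*(w + 2)*(w + 3)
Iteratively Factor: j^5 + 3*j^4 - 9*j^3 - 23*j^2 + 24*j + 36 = (j + 1)*(j^4 + 2*j^3 - 11*j^2 - 12*j + 36) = (j - 2)*(j + 1)*(j^3 + 4*j^2 - 3*j - 18) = (j - 2)*(j + 1)*(j + 3)*(j^2 + j - 6) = (j - 2)*(j + 1)*(j + 3)^2*(j - 2)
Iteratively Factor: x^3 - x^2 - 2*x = (x - 2)*(x^2 + x) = x*(x - 2)*(x + 1)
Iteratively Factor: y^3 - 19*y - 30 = (y + 2)*(y^2 - 2*y - 15) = (y - 5)*(y + 2)*(y + 3)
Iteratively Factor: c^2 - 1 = (c + 1)*(c - 1)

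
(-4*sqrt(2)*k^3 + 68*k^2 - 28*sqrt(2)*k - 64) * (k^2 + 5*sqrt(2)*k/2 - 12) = -4*sqrt(2)*k^5 + 48*k^4 + 190*sqrt(2)*k^3 - 1020*k^2 + 176*sqrt(2)*k + 768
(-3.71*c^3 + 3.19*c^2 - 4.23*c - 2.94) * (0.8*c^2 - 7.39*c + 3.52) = -2.968*c^5 + 29.9689*c^4 - 40.0173*c^3 + 40.1365*c^2 + 6.837*c - 10.3488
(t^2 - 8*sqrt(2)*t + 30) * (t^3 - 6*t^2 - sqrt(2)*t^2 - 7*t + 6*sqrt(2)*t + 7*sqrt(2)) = t^5 - 9*sqrt(2)*t^4 - 6*t^4 + 39*t^3 + 54*sqrt(2)*t^3 - 276*t^2 + 33*sqrt(2)*t^2 - 322*t + 180*sqrt(2)*t + 210*sqrt(2)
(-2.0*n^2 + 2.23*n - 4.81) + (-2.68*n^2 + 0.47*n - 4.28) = -4.68*n^2 + 2.7*n - 9.09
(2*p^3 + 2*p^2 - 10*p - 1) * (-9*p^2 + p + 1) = -18*p^5 - 16*p^4 + 94*p^3 + p^2 - 11*p - 1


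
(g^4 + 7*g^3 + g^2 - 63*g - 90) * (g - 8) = g^5 - g^4 - 55*g^3 - 71*g^2 + 414*g + 720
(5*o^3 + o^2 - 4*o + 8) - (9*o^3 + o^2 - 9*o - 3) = -4*o^3 + 5*o + 11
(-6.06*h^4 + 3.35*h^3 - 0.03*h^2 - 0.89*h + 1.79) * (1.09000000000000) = -6.6054*h^4 + 3.6515*h^3 - 0.0327*h^2 - 0.9701*h + 1.9511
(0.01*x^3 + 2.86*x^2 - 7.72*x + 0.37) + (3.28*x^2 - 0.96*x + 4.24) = 0.01*x^3 + 6.14*x^2 - 8.68*x + 4.61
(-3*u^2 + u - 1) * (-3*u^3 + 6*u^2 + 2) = 9*u^5 - 21*u^4 + 9*u^3 - 12*u^2 + 2*u - 2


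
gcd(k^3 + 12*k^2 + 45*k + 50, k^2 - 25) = k + 5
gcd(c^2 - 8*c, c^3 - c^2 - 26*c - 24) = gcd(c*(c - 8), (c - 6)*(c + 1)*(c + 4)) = 1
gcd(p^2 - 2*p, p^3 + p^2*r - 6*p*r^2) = p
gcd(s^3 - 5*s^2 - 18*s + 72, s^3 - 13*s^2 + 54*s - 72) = s^2 - 9*s + 18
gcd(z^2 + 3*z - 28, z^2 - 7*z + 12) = z - 4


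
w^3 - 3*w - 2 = (w - 2)*(w + 1)^2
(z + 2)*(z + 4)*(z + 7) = z^3 + 13*z^2 + 50*z + 56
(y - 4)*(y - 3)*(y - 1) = y^3 - 8*y^2 + 19*y - 12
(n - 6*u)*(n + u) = n^2 - 5*n*u - 6*u^2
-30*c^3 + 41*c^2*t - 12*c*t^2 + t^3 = (-6*c + t)*(-5*c + t)*(-c + t)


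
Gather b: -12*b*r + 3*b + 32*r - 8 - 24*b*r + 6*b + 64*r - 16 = b*(9 - 36*r) + 96*r - 24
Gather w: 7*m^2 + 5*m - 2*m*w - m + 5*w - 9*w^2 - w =7*m^2 + 4*m - 9*w^2 + w*(4 - 2*m)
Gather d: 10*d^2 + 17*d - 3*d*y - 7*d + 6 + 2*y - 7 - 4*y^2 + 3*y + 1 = 10*d^2 + d*(10 - 3*y) - 4*y^2 + 5*y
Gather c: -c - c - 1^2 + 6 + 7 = 12 - 2*c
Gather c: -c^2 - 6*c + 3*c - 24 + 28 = -c^2 - 3*c + 4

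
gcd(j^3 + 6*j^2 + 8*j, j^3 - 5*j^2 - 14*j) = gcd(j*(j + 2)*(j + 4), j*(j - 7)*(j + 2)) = j^2 + 2*j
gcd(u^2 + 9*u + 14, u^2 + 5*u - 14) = u + 7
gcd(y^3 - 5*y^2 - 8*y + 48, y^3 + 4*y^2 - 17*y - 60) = y^2 - y - 12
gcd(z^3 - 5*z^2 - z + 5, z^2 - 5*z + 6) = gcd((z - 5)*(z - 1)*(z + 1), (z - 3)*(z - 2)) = 1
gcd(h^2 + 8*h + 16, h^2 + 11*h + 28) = h + 4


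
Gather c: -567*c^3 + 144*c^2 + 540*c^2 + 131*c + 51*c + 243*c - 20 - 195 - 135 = -567*c^3 + 684*c^2 + 425*c - 350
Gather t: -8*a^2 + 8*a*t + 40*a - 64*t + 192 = -8*a^2 + 40*a + t*(8*a - 64) + 192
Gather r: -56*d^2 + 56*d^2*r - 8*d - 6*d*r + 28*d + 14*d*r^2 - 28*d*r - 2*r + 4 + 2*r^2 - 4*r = -56*d^2 + 20*d + r^2*(14*d + 2) + r*(56*d^2 - 34*d - 6) + 4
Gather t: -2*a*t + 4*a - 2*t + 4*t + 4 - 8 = 4*a + t*(2 - 2*a) - 4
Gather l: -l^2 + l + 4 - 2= -l^2 + l + 2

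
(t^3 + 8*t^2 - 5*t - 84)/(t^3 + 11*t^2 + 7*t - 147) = (t + 4)/(t + 7)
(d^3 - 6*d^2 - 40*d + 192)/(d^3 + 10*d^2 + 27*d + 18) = (d^2 - 12*d + 32)/(d^2 + 4*d + 3)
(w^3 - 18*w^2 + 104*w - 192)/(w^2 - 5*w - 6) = (w^2 - 12*w + 32)/(w + 1)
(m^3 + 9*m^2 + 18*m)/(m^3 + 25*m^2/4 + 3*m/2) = 4*(m + 3)/(4*m + 1)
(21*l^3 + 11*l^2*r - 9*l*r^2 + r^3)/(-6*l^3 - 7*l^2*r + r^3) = (-7*l + r)/(2*l + r)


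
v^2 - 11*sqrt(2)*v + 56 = (v - 7*sqrt(2))*(v - 4*sqrt(2))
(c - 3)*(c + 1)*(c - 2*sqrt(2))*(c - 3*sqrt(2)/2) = c^4 - 7*sqrt(2)*c^3/2 - 2*c^3 + 3*c^2 + 7*sqrt(2)*c^2 - 12*c + 21*sqrt(2)*c/2 - 18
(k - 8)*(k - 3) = k^2 - 11*k + 24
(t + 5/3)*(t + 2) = t^2 + 11*t/3 + 10/3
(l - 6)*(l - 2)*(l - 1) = l^3 - 9*l^2 + 20*l - 12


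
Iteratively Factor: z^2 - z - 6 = (z + 2)*(z - 3)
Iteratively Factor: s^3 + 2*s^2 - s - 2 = (s - 1)*(s^2 + 3*s + 2) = (s - 1)*(s + 1)*(s + 2)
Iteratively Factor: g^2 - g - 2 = (g + 1)*(g - 2)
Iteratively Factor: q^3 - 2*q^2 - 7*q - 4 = (q - 4)*(q^2 + 2*q + 1) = (q - 4)*(q + 1)*(q + 1)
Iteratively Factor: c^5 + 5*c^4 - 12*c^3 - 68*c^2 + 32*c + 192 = (c - 2)*(c^4 + 7*c^3 + 2*c^2 - 64*c - 96) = (c - 2)*(c + 4)*(c^3 + 3*c^2 - 10*c - 24) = (c - 2)*(c + 4)^2*(c^2 - c - 6) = (c - 2)*(c + 2)*(c + 4)^2*(c - 3)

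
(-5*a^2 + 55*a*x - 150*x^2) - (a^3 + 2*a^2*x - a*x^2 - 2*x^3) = -a^3 - 2*a^2*x - 5*a^2 + a*x^2 + 55*a*x + 2*x^3 - 150*x^2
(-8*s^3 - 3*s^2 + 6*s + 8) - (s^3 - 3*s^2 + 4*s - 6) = -9*s^3 + 2*s + 14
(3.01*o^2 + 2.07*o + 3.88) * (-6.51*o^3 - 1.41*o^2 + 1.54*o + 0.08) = -19.5951*o^5 - 17.7198*o^4 - 23.5421*o^3 - 2.0422*o^2 + 6.1408*o + 0.3104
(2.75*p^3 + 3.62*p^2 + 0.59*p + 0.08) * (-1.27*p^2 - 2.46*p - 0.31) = -3.4925*p^5 - 11.3624*p^4 - 10.507*p^3 - 2.6752*p^2 - 0.3797*p - 0.0248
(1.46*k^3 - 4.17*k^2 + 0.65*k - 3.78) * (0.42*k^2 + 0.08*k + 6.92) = 0.6132*k^5 - 1.6346*k^4 + 10.0426*k^3 - 30.392*k^2 + 4.1956*k - 26.1576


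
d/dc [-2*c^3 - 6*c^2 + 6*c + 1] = -6*c^2 - 12*c + 6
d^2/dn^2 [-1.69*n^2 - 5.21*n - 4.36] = -3.38000000000000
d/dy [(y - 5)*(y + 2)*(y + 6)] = 3*y^2 + 6*y - 28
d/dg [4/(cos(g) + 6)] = 4*sin(g)/(cos(g) + 6)^2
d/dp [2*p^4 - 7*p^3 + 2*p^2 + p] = 8*p^3 - 21*p^2 + 4*p + 1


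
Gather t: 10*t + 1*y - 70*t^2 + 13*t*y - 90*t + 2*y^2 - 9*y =-70*t^2 + t*(13*y - 80) + 2*y^2 - 8*y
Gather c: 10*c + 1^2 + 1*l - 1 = 10*c + l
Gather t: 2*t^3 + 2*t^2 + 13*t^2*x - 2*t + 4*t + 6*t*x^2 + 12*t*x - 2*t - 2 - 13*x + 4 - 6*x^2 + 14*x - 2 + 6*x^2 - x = 2*t^3 + t^2*(13*x + 2) + t*(6*x^2 + 12*x)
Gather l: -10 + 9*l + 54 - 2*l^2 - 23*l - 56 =-2*l^2 - 14*l - 12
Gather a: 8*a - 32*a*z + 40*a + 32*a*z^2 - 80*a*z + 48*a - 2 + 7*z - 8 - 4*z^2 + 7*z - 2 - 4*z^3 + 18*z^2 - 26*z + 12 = a*(32*z^2 - 112*z + 96) - 4*z^3 + 14*z^2 - 12*z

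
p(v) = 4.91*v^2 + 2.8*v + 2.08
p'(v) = 9.82*v + 2.8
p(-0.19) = 1.73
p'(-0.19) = 0.93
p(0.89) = 8.46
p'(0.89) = 11.54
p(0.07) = 2.30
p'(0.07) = 3.49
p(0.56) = 5.19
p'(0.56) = 8.30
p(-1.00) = 4.19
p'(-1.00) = -7.02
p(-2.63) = 28.68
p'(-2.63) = -23.03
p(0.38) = 3.85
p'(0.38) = 6.53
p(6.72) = 242.62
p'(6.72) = 68.79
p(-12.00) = 675.52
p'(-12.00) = -115.04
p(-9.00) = 374.59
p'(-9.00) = -85.58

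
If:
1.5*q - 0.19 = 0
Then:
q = 0.13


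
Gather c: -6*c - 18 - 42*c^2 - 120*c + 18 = -42*c^2 - 126*c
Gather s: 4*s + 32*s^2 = 32*s^2 + 4*s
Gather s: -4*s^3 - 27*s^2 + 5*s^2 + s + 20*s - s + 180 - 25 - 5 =-4*s^3 - 22*s^2 + 20*s + 150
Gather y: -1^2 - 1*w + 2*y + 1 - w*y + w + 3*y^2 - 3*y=3*y^2 + y*(-w - 1)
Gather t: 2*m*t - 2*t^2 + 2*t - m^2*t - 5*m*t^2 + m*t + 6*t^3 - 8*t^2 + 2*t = 6*t^3 + t^2*(-5*m - 10) + t*(-m^2 + 3*m + 4)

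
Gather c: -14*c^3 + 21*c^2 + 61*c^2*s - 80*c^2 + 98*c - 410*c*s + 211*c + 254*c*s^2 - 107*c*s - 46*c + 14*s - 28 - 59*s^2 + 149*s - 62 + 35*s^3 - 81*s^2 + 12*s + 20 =-14*c^3 + c^2*(61*s - 59) + c*(254*s^2 - 517*s + 263) + 35*s^3 - 140*s^2 + 175*s - 70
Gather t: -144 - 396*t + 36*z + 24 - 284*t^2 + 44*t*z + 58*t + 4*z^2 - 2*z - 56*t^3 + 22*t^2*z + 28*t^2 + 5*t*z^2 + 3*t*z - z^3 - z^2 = -56*t^3 + t^2*(22*z - 256) + t*(5*z^2 + 47*z - 338) - z^3 + 3*z^2 + 34*z - 120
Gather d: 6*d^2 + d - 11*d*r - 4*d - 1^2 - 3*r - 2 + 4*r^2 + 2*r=6*d^2 + d*(-11*r - 3) + 4*r^2 - r - 3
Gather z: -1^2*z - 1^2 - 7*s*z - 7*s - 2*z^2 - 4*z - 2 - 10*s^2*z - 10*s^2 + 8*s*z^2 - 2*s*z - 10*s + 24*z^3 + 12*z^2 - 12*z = -10*s^2 - 17*s + 24*z^3 + z^2*(8*s + 10) + z*(-10*s^2 - 9*s - 17) - 3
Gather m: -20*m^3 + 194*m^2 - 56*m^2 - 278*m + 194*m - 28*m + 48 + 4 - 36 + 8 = -20*m^3 + 138*m^2 - 112*m + 24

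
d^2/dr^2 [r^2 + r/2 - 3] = 2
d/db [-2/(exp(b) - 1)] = 1/(2*sinh(b/2)^2)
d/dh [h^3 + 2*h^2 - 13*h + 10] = 3*h^2 + 4*h - 13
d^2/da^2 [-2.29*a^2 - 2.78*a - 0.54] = -4.58000000000000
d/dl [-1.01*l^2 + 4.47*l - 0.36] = 4.47 - 2.02*l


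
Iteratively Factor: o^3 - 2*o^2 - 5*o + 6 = (o - 1)*(o^2 - o - 6) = (o - 3)*(o - 1)*(o + 2)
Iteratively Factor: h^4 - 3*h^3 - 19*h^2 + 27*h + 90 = (h - 5)*(h^3 + 2*h^2 - 9*h - 18) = (h - 5)*(h + 3)*(h^2 - h - 6) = (h - 5)*(h - 3)*(h + 3)*(h + 2)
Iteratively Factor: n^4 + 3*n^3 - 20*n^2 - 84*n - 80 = (n + 2)*(n^3 + n^2 - 22*n - 40) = (n + 2)^2*(n^2 - n - 20) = (n + 2)^2*(n + 4)*(n - 5)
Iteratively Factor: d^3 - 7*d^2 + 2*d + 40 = (d + 2)*(d^2 - 9*d + 20) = (d - 4)*(d + 2)*(d - 5)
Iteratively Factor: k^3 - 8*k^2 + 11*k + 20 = (k + 1)*(k^2 - 9*k + 20) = (k - 4)*(k + 1)*(k - 5)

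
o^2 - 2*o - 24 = (o - 6)*(o + 4)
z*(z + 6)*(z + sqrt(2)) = z^3 + sqrt(2)*z^2 + 6*z^2 + 6*sqrt(2)*z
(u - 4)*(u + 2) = u^2 - 2*u - 8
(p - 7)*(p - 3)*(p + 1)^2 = p^4 - 8*p^3 + 2*p^2 + 32*p + 21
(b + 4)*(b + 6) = b^2 + 10*b + 24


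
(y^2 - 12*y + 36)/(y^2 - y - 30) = (y - 6)/(y + 5)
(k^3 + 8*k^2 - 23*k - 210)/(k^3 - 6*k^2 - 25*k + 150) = (k^2 + 13*k + 42)/(k^2 - k - 30)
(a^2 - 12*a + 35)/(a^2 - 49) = (a - 5)/(a + 7)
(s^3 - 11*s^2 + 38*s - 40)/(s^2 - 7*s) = (s^3 - 11*s^2 + 38*s - 40)/(s*(s - 7))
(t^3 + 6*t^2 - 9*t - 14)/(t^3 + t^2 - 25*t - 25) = (t^2 + 5*t - 14)/(t^2 - 25)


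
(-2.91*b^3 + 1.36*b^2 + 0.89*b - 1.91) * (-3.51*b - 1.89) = 10.2141*b^4 + 0.7263*b^3 - 5.6943*b^2 + 5.022*b + 3.6099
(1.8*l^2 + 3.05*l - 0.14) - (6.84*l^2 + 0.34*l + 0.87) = -5.04*l^2 + 2.71*l - 1.01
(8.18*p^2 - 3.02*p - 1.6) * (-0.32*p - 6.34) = -2.6176*p^3 - 50.8948*p^2 + 19.6588*p + 10.144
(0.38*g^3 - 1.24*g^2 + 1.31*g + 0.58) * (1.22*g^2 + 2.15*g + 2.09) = 0.4636*g^5 - 0.6958*g^4 - 0.2736*g^3 + 0.9325*g^2 + 3.9849*g + 1.2122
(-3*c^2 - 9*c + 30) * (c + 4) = -3*c^3 - 21*c^2 - 6*c + 120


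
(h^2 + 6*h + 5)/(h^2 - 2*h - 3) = (h + 5)/(h - 3)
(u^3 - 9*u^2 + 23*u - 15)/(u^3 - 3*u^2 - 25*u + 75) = (u - 1)/(u + 5)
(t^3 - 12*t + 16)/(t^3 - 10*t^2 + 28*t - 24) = (t + 4)/(t - 6)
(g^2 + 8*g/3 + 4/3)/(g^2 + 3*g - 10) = (3*g^2 + 8*g + 4)/(3*(g^2 + 3*g - 10))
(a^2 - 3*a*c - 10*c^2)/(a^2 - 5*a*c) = (a + 2*c)/a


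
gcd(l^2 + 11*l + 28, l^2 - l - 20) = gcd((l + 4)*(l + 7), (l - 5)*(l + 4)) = l + 4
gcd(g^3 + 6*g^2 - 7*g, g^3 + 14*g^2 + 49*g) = g^2 + 7*g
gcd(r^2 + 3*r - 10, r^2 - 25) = r + 5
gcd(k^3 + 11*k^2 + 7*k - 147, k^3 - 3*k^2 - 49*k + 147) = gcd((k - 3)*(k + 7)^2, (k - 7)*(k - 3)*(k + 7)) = k^2 + 4*k - 21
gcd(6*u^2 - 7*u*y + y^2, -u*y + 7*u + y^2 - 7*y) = -u + y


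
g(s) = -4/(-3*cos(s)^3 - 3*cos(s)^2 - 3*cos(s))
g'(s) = -4*(-9*sin(s)*cos(s)^2 - 6*sin(s)*cos(s) - 3*sin(s))/(-3*cos(s)^3 - 3*cos(s)^2 - 3*cos(s))^2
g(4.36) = -4.99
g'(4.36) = -11.70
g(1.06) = 1.58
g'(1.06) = 4.39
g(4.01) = -2.68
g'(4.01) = -3.93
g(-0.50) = 0.57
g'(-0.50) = -0.60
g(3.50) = -1.51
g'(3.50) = -1.06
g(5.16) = 1.90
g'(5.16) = -5.93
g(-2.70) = -1.61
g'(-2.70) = -1.37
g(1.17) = 2.22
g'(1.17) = 7.58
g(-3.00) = -1.36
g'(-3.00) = -0.38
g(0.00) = 0.44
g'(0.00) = 0.00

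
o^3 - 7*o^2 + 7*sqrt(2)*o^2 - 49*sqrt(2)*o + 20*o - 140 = (o - 7)*(o + 2*sqrt(2))*(o + 5*sqrt(2))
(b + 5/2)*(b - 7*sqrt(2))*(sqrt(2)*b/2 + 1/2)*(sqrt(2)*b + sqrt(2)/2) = b^4 - 13*sqrt(2)*b^3/2 + 3*b^3 - 39*sqrt(2)*b^2/2 - 23*b^2/4 - 21*b - 65*sqrt(2)*b/8 - 35/4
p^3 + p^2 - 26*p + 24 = (p - 4)*(p - 1)*(p + 6)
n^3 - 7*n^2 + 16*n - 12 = (n - 3)*(n - 2)^2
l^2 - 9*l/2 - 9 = (l - 6)*(l + 3/2)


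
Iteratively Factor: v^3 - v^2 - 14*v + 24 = (v + 4)*(v^2 - 5*v + 6) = (v - 3)*(v + 4)*(v - 2)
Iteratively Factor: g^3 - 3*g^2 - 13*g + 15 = (g + 3)*(g^2 - 6*g + 5) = (g - 1)*(g + 3)*(g - 5)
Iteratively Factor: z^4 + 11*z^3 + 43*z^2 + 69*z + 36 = (z + 1)*(z^3 + 10*z^2 + 33*z + 36) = (z + 1)*(z + 3)*(z^2 + 7*z + 12) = (z + 1)*(z + 3)^2*(z + 4)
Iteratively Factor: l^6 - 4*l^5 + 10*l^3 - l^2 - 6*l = (l - 3)*(l^5 - l^4 - 3*l^3 + l^2 + 2*l) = (l - 3)*(l - 1)*(l^4 - 3*l^2 - 2*l) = (l - 3)*(l - 2)*(l - 1)*(l^3 + 2*l^2 + l) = (l - 3)*(l - 2)*(l - 1)*(l + 1)*(l^2 + l) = l*(l - 3)*(l - 2)*(l - 1)*(l + 1)*(l + 1)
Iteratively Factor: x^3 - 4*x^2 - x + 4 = (x - 4)*(x^2 - 1) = (x - 4)*(x - 1)*(x + 1)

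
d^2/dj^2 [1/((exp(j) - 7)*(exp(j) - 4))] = (4*exp(3*j) - 33*exp(2*j) + 9*exp(j) + 308)*exp(j)/(exp(6*j) - 33*exp(5*j) + 447*exp(4*j) - 3179*exp(3*j) + 12516*exp(2*j) - 25872*exp(j) + 21952)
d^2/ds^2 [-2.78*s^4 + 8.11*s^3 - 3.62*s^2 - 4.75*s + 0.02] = -33.36*s^2 + 48.66*s - 7.24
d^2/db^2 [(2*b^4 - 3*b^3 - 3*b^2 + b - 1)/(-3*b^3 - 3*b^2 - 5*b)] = 2*(12*b^6 - 252*b^5 - 258*b^4 + 108*b^3 + 72*b^2 + 45*b + 25)/(b^3*(27*b^6 + 81*b^5 + 216*b^4 + 297*b^3 + 360*b^2 + 225*b + 125))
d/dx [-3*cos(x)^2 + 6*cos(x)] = 6*(cos(x) - 1)*sin(x)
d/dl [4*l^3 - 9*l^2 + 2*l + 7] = 12*l^2 - 18*l + 2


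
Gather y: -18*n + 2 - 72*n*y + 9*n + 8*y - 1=-9*n + y*(8 - 72*n) + 1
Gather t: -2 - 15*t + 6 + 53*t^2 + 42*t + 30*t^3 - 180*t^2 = 30*t^3 - 127*t^2 + 27*t + 4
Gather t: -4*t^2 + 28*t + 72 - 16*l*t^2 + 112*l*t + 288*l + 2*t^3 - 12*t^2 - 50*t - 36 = 288*l + 2*t^3 + t^2*(-16*l - 16) + t*(112*l - 22) + 36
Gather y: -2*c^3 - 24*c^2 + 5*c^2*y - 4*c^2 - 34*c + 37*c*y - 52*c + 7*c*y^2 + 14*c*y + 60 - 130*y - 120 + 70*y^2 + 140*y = -2*c^3 - 28*c^2 - 86*c + y^2*(7*c + 70) + y*(5*c^2 + 51*c + 10) - 60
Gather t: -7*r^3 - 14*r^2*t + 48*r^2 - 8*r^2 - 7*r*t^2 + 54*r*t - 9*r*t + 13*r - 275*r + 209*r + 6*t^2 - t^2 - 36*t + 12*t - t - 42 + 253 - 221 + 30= -7*r^3 + 40*r^2 - 53*r + t^2*(5 - 7*r) + t*(-14*r^2 + 45*r - 25) + 20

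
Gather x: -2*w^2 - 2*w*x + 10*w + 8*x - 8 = -2*w^2 + 10*w + x*(8 - 2*w) - 8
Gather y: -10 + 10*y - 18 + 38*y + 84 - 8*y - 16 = 40*y + 40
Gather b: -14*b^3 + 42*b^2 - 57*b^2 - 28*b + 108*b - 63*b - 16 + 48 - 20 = -14*b^3 - 15*b^2 + 17*b + 12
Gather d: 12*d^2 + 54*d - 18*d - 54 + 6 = 12*d^2 + 36*d - 48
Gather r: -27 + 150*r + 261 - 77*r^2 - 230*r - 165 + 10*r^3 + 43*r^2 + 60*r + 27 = 10*r^3 - 34*r^2 - 20*r + 96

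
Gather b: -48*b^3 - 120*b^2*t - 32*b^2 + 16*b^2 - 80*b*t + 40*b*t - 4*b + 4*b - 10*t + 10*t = -48*b^3 + b^2*(-120*t - 16) - 40*b*t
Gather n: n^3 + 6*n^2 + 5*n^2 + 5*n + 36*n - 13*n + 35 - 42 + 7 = n^3 + 11*n^2 + 28*n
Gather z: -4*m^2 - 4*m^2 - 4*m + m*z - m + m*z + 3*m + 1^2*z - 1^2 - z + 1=-8*m^2 + 2*m*z - 2*m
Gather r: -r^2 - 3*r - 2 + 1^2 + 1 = -r^2 - 3*r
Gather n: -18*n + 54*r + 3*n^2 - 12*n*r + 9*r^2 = 3*n^2 + n*(-12*r - 18) + 9*r^2 + 54*r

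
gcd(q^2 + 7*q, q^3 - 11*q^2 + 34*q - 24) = 1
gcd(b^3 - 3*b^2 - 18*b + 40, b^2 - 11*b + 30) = b - 5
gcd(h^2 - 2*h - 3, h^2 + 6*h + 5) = h + 1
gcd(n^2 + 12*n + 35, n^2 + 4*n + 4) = 1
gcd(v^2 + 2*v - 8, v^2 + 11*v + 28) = v + 4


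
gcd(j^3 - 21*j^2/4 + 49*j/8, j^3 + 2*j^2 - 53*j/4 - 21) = j - 7/2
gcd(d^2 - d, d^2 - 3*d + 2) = d - 1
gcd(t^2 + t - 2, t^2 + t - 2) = t^2 + t - 2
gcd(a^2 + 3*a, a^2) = a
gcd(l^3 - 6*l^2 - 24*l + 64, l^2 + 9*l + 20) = l + 4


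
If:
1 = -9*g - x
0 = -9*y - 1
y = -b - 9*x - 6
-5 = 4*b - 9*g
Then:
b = -433/315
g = -157/2835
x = -158/315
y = -1/9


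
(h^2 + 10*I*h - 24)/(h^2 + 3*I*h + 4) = (h + 6*I)/(h - I)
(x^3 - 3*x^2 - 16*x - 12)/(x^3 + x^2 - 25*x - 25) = (x^2 - 4*x - 12)/(x^2 - 25)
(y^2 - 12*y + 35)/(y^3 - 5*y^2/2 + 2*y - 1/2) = 2*(y^2 - 12*y + 35)/(2*y^3 - 5*y^2 + 4*y - 1)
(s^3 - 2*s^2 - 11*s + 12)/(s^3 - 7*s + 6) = (s - 4)/(s - 2)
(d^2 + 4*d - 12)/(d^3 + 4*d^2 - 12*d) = 1/d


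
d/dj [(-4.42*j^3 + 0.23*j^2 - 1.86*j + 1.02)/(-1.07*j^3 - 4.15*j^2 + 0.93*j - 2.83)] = (18.5891*j^4 - 12.2016*j^3 + 33.2949*j^2 + 7.1642*j + 4.3152)/(1.1449*j^6 + 8.881*j^5 + 15.2323*j^4 - 1.6628*j^3 + 24.3539*j^2 - 5.2638*j + 8.0089)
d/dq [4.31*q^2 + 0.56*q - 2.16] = 8.62*q + 0.56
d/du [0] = 0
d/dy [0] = 0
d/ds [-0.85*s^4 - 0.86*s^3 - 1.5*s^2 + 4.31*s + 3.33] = -3.4*s^3 - 2.58*s^2 - 3.0*s + 4.31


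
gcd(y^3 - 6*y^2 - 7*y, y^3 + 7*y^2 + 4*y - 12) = 1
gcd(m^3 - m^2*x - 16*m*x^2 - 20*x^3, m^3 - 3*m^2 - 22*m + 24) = 1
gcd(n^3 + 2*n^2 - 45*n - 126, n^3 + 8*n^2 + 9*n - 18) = n^2 + 9*n + 18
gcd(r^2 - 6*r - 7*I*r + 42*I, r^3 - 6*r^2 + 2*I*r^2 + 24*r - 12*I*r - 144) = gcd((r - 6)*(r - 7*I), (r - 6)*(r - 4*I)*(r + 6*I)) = r - 6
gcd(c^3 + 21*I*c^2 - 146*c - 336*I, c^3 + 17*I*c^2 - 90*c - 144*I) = c^2 + 14*I*c - 48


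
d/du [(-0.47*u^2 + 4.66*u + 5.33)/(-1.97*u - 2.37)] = (0.9259*u^2 + 2.2278*u - 0.5441)/(3.8809*u^2 + 9.3378*u + 5.6169)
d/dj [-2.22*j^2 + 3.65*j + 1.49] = 3.65 - 4.44*j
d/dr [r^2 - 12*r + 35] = 2*r - 12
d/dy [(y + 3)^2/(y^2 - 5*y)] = (-11*y^2 - 18*y + 45)/(y^2*(y^2 - 10*y + 25))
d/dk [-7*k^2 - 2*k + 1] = -14*k - 2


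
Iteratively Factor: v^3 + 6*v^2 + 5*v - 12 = (v + 4)*(v^2 + 2*v - 3) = (v + 3)*(v + 4)*(v - 1)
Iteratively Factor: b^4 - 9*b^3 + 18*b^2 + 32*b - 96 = (b - 4)*(b^3 - 5*b^2 - 2*b + 24) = (b - 4)^2*(b^2 - b - 6) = (b - 4)^2*(b - 3)*(b + 2)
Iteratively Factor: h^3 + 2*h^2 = (h)*(h^2 + 2*h) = h^2*(h + 2)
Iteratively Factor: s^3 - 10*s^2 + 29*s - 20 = (s - 4)*(s^2 - 6*s + 5) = (s - 4)*(s - 1)*(s - 5)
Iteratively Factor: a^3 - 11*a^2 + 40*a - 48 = (a - 3)*(a^2 - 8*a + 16) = (a - 4)*(a - 3)*(a - 4)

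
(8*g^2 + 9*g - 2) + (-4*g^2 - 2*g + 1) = 4*g^2 + 7*g - 1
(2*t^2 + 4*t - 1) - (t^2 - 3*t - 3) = t^2 + 7*t + 2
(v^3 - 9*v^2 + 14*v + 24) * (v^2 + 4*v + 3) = v^5 - 5*v^4 - 19*v^3 + 53*v^2 + 138*v + 72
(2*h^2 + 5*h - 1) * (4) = 8*h^2 + 20*h - 4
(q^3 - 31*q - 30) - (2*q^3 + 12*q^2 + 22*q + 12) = -q^3 - 12*q^2 - 53*q - 42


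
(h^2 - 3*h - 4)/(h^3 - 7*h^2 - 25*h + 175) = (h^2 - 3*h - 4)/(h^3 - 7*h^2 - 25*h + 175)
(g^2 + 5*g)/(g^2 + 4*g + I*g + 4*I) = g*(g + 5)/(g^2 + g*(4 + I) + 4*I)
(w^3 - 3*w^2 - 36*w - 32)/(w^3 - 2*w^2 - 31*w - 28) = (w - 8)/(w - 7)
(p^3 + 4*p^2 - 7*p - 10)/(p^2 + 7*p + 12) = (p^3 + 4*p^2 - 7*p - 10)/(p^2 + 7*p + 12)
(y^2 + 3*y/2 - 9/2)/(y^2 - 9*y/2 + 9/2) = (y + 3)/(y - 3)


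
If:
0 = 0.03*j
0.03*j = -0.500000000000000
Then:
No Solution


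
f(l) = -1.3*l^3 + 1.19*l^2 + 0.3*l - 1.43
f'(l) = -3.9*l^2 + 2.38*l + 0.3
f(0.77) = -1.09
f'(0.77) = -0.18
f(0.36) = -1.23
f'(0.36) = 0.65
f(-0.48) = -1.16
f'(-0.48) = -1.74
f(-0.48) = -1.16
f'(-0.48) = -1.74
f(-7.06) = 513.23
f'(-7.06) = -210.89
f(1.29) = -1.85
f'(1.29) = -3.12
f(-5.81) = 291.96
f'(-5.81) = -145.18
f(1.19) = -1.58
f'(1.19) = -2.39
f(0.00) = -1.43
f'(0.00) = 0.30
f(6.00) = -237.59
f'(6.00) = -125.82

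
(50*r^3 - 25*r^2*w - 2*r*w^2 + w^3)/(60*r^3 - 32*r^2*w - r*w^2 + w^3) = (5*r + w)/(6*r + w)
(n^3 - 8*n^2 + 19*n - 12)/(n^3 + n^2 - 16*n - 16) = (n^2 - 4*n + 3)/(n^2 + 5*n + 4)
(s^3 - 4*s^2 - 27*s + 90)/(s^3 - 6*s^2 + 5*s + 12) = (s^2 - s - 30)/(s^2 - 3*s - 4)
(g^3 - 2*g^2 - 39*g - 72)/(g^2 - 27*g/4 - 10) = 4*(g^2 + 6*g + 9)/(4*g + 5)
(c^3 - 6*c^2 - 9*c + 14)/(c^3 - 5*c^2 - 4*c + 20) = (c^2 - 8*c + 7)/(c^2 - 7*c + 10)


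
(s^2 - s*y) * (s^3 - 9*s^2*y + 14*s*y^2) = s^5 - 10*s^4*y + 23*s^3*y^2 - 14*s^2*y^3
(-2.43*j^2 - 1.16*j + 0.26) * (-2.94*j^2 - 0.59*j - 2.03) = 7.1442*j^4 + 4.8441*j^3 + 4.8529*j^2 + 2.2014*j - 0.5278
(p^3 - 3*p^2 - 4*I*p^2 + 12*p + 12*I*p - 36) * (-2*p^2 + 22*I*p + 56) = -2*p^5 + 6*p^4 + 30*I*p^4 + 120*p^3 - 90*I*p^3 - 360*p^2 + 40*I*p^2 + 672*p - 120*I*p - 2016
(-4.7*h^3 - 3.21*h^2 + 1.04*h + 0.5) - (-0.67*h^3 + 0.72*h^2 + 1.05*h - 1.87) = -4.03*h^3 - 3.93*h^2 - 0.01*h + 2.37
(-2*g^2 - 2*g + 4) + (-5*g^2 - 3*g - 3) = -7*g^2 - 5*g + 1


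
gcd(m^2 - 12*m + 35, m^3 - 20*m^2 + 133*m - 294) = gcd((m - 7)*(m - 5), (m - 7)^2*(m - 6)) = m - 7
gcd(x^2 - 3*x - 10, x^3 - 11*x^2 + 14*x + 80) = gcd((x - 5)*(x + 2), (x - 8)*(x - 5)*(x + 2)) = x^2 - 3*x - 10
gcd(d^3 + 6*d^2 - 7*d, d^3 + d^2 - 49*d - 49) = d + 7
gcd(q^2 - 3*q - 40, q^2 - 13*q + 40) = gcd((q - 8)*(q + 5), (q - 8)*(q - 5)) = q - 8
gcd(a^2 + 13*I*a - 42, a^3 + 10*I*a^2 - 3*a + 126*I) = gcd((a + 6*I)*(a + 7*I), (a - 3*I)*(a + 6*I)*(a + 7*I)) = a^2 + 13*I*a - 42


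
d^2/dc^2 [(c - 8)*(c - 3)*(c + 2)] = 6*c - 18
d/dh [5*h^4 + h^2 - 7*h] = 20*h^3 + 2*h - 7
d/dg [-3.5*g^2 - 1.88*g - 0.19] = -7.0*g - 1.88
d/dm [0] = 0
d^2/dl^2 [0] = 0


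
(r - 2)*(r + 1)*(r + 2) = r^3 + r^2 - 4*r - 4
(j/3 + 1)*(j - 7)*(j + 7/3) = j^3/3 - 5*j^2/9 - 91*j/9 - 49/3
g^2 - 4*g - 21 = (g - 7)*(g + 3)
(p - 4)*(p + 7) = p^2 + 3*p - 28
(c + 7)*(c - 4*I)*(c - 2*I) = c^3 + 7*c^2 - 6*I*c^2 - 8*c - 42*I*c - 56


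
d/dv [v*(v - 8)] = 2*v - 8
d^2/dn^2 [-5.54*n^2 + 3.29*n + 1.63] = -11.0800000000000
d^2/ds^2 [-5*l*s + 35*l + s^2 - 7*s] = 2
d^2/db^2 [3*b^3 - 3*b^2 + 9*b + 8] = 18*b - 6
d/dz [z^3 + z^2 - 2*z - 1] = 3*z^2 + 2*z - 2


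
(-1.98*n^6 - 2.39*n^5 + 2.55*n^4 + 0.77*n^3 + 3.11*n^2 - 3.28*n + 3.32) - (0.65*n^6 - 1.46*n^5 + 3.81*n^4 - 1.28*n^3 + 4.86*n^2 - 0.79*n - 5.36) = -2.63*n^6 - 0.93*n^5 - 1.26*n^4 + 2.05*n^3 - 1.75*n^2 - 2.49*n + 8.68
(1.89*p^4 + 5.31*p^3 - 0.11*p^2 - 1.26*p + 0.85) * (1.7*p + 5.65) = 3.213*p^5 + 19.7055*p^4 + 29.8145*p^3 - 2.7635*p^2 - 5.674*p + 4.8025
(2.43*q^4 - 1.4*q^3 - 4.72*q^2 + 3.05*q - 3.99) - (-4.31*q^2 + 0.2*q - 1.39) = 2.43*q^4 - 1.4*q^3 - 0.41*q^2 + 2.85*q - 2.6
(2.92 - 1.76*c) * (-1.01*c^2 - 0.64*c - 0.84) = 1.7776*c^3 - 1.8228*c^2 - 0.3904*c - 2.4528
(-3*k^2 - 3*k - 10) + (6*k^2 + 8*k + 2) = 3*k^2 + 5*k - 8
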